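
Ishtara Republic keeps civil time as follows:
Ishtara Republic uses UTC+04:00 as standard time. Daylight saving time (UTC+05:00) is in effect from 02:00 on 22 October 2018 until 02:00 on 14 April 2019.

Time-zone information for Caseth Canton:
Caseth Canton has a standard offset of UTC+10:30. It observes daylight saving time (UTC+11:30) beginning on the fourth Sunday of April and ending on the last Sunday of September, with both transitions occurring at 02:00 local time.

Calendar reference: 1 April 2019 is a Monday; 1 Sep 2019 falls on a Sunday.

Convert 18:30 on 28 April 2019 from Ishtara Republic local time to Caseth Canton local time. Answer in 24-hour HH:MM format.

Daylight saving runs 22 October 2018 – 14 April 2019; 28 April 2019 is outside that window, so Ishtara Republic is on standard time at UTC+04:00.
18:30 Ishtara Republic − 4h = 14:30 UTC.
1 April 2019 is a Monday, so the first Sunday is April 7 and the fourth is April 28.
1 September 2019 is a Sunday, so Sundays fall on 1, 8, 15, 22, 29; the last is September 29.
At the standard offset (UTC+10:30), 14:30 UTC + 10h30m = 01:00 Caseth Canton standard time (rolling into the next day, 29 April 2019).
Daylight saving runs 28 April – 29 September; the standard-time date in Caseth Canton, 29 April 2019, is inside that window, so Caseth Canton is at UTC+11:30.
14:30 UTC + 11h30m = 02:00 Caseth Canton (rolling into the next day, 29 April 2019).

02:00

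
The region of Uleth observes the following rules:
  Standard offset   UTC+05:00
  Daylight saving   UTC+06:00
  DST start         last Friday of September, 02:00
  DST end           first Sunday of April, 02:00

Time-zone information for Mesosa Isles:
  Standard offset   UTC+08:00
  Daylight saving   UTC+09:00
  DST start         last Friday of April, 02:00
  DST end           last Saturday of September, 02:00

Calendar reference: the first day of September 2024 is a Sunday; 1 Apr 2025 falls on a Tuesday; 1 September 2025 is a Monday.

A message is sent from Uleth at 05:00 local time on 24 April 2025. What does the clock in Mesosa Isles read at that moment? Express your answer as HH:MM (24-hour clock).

1 September 2024 is a Sunday, so Fridays fall on 6, 13, 20, 27; the last is September 27.
1 April 2025 is a Tuesday, so the first Sunday is April 6.
Daylight saving runs 27 September 2024 – 6 April 2025; 24 April 2025 is outside that window, so Uleth is on standard time at UTC+05:00.
05:00 Uleth − 5h = 00:00 UTC.
1 April 2025 is a Tuesday, so Fridays fall on 4, 11, 18, 25; the last is April 25.
1 September 2025 is a Monday, so Saturdays fall on 6, 13, 20, 27; the last is September 27.
At the standard offset (UTC+08:00), 00:00 UTC + 8h = 08:00 Mesosa Isles standard time.
Daylight saving runs 25 April – 27 September; the standard-time date in Mesosa Isles, 24 April 2025, is outside that window, so Mesosa Isles is on standard time at UTC+08:00.
00:00 UTC + 8h = 08:00 Mesosa Isles.

08:00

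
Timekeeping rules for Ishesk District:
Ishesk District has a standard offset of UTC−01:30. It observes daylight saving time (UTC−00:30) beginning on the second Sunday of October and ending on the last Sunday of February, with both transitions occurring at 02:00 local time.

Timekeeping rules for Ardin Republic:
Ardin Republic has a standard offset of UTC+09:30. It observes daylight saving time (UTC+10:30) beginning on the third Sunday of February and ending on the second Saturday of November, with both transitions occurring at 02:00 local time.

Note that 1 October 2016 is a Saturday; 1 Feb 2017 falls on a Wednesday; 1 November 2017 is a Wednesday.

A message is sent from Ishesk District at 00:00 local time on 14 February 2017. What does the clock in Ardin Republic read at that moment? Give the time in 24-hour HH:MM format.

1 October 2016 is a Saturday, so the first Sunday is October 2 and the second is October 9.
1 February 2017 is a Wednesday, so Sundays fall on 5, 12, 19, 26; the last is February 26.
14 February 2017 falls between 9 October 2016 and 26 February 2017, so daylight saving is in effect and Ishesk District is at UTC−00:30.
00:00 Ishesk District + 0h30m = 00:30 UTC.
1 February 2017 is a Wednesday, so the first Sunday is February 5 and the third is February 19.
1 November 2017 is a Wednesday, so the first Saturday is November 4 and the second is November 11.
At the standard offset (UTC+09:30), 00:30 UTC + 9h30m = 10:00 Ardin Republic standard time.
The standard-time date in Ardin Republic, 14 February 2017, does not fall between 19 February and 11 November, so daylight saving is not in effect and Ardin Republic is at UTC+09:30.
00:30 UTC + 9h30m = 10:00 Ardin Republic.

10:00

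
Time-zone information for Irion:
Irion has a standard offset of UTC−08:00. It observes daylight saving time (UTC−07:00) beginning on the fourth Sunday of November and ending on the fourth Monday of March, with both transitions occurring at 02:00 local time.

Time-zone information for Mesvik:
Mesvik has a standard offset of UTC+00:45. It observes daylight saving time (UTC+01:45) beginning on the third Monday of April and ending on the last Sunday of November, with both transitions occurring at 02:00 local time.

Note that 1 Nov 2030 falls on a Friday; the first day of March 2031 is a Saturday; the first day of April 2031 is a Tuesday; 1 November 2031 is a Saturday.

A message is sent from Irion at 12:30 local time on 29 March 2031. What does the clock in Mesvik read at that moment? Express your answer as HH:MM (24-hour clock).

1 November 2030 is a Friday, so the first Sunday is November 3 and the fourth is November 24.
1 March 2031 is a Saturday, so the first Monday is March 3 and the fourth is March 24.
29 March 2031 does not fall between 24 November 2030 and 24 March 2031, so daylight saving is not in effect and Irion is at UTC−08:00.
12:30 Irion + 8h = 20:30 UTC.
1 April 2031 is a Tuesday, so the first Monday is April 7 and the third is April 21.
1 November 2031 is a Saturday, so Sundays fall on 2, 9, 16, 23, 30; the last is November 30.
At the standard offset (UTC+00:45), 20:30 UTC + 0h45m = 21:15 Mesvik standard time.
Daylight saving runs 21 April – 30 November; the standard-time date in Mesvik, 29 March 2031, is outside that window, so Mesvik is on standard time at UTC+00:45.
20:30 UTC + 0h45m = 21:15 Mesvik.

21:15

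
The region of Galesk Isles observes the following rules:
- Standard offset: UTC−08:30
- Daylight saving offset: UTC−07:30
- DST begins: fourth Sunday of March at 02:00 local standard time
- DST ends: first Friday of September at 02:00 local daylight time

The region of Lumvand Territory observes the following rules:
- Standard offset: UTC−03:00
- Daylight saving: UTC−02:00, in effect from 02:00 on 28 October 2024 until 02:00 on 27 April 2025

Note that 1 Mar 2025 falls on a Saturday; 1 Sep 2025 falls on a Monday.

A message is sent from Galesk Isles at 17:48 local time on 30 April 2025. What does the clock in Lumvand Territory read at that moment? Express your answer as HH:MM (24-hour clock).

22:18

1 March 2025 is a Saturday, so the first Sunday is March 2 and the fourth is March 23.
1 September 2025 is a Monday, so the first Friday is September 5.
Daylight saving runs 23 March – 5 September; 30 April 2025 is inside that window, so Galesk Isles is at UTC−07:30.
17:48 Galesk Isles + 7h30m = 01:18 UTC (rolling into the next day, 1 May 2025).
At the standard offset (UTC−03:00), 01:18 UTC − 3h = 22:18 Lumvand Territory standard time (rolling into the previous day, 30 April 2025).
The standard-time date in Lumvand Territory, 30 April 2025, is outside the daylight-saving period (28 October 2024 – 27 April 2025), so Lumvand Territory is on standard time, UTC−03:00.
01:18 UTC − 3h = 22:18 Lumvand Territory (rolling into the previous day, 30 April 2025).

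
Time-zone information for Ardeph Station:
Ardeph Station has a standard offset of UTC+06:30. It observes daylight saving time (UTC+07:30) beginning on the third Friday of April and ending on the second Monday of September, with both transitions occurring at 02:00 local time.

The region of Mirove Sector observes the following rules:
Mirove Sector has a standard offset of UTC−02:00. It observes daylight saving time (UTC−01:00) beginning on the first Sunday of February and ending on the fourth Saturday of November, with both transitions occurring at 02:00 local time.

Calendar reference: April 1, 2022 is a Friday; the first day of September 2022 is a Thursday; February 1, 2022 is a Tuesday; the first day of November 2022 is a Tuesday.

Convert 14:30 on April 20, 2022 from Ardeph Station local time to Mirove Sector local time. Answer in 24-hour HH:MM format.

1 April 2022 is a Friday, so the first Friday is April 1 and the third is April 15.
1 September 2022 is a Thursday, so the first Monday is September 5 and the second is September 12.
April 20, 2022 lies within the daylight-saving period (15 April – 12 September), so Ardeph Station is on daylight time, UTC+07:30.
14:30 Ardeph Station − 7h30m = 07:00 UTC.
1 February 2022 is a Tuesday, so the first Sunday is February 6.
1 November 2022 is a Tuesday, so the first Saturday is November 5 and the fourth is November 26.
At the standard offset (UTC−02:00), 07:00 UTC − 2h = 05:00 Mirove Sector standard time.
Daylight saving runs 6 February – 26 November; the standard-time date in Mirove Sector, April 20, 2022, is inside that window, so Mirove Sector is at UTC−01:00.
07:00 UTC − 1h = 06:00 Mirove Sector.

06:00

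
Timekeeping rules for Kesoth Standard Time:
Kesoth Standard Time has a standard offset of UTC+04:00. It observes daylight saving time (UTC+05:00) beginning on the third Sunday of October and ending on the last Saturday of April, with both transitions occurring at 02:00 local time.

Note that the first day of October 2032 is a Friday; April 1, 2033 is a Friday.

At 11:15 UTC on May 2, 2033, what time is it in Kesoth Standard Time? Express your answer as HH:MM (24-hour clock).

15:15

1 October 2032 is a Friday, so the first Sunday is October 3 and the third is October 17.
1 April 2033 is a Friday, so Saturdays fall on 2, 9, 16, 23, 30; the last is April 30.
At the standard offset (UTC+04:00), 11:15 UTC + 4h = 15:15 Kesoth Standard Time standard time.
The standard-time date in Kesoth Standard Time, May 2, 2033, is outside the daylight-saving period (17 October 2032 – 30 April 2033), so Kesoth Standard Time is on standard time, UTC+04:00.
11:15 UTC + 4h = 15:15 local.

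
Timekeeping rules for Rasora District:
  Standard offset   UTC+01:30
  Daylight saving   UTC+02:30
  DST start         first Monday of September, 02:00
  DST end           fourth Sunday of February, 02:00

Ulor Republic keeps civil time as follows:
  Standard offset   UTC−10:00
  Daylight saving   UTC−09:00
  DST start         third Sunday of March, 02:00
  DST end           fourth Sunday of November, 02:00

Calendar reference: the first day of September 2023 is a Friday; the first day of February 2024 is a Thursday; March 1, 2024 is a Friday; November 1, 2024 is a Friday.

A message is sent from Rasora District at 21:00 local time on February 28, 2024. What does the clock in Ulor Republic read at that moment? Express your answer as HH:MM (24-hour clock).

1 September 2023 is a Friday, so the first Monday is September 4.
1 February 2024 is a Thursday, so the first Sunday is February 4 and the fourth is February 25.
February 28, 2024 does not fall between 4 September 2023 and 25 February 2024, so daylight saving is not in effect and Rasora District is at UTC+01:30.
21:00 Rasora District − 1h30m = 19:30 UTC.
1 March 2024 is a Friday, so the first Sunday is March 3 and the third is March 17.
1 November 2024 is a Friday, so the first Sunday is November 3 and the fourth is November 24.
At the standard offset (UTC−10:00), 19:30 UTC − 10h = 09:30 Ulor Republic standard time.
Daylight saving runs 17 March – 24 November; the standard-time date in Ulor Republic, February 28, 2024, is outside that window, so Ulor Republic is on standard time at UTC−10:00.
19:30 UTC − 10h = 09:30 Ulor Republic.

09:30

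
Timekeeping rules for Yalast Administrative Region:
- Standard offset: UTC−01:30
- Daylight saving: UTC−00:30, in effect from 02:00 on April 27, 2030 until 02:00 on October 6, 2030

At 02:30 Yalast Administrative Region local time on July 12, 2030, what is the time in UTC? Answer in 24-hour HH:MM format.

03:00

July 12, 2030 falls between 27 April and 6 October, so daylight saving is in effect and Yalast Administrative Region is at UTC−00:30.
02:30 local + 0h30m = 03:00 UTC.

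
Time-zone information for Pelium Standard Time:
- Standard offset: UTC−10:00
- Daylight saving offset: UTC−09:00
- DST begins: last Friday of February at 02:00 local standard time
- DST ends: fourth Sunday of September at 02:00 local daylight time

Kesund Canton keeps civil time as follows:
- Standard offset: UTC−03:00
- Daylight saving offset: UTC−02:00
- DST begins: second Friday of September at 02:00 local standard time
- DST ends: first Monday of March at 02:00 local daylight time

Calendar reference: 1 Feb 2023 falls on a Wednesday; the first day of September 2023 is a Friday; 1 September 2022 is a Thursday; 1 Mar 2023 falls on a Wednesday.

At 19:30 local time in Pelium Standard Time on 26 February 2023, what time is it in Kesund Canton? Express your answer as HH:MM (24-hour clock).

02:30

1 February 2023 is a Wednesday, so Fridays fall on 3, 10, 17, 24; the last is February 24.
1 September 2023 is a Friday, so the first Sunday is September 3 and the fourth is September 24.
26 February 2023 falls between 24 February and 24 September, so daylight saving is in effect and Pelium Standard Time is at UTC−09:00.
19:30 Pelium Standard Time + 9h = 04:30 UTC (rolling into the next day, 27 February 2023).
1 September 2022 is a Thursday, so the first Friday is September 2 and the second is September 9.
1 March 2023 is a Wednesday, so the first Monday is March 6.
At the standard offset (UTC−03:00), 04:30 UTC − 3h = 01:30 Kesund Canton standard time.
Daylight saving runs 9 September 2022 – 6 March 2023; the standard-time date in Kesund Canton, 27 February 2023, is inside that window, so Kesund Canton is at UTC−02:00.
04:30 UTC − 2h = 02:30 Kesund Canton.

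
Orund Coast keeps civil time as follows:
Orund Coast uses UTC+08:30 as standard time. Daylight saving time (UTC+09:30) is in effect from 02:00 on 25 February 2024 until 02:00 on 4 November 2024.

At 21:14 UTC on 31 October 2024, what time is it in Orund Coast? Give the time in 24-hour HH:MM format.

06:44

At the standard offset (UTC+08:30), 21:14 UTC + 8h30m = 05:44 Orund Coast standard time (rolling into the next day, 1 November 2024).
The standard-time date in Orund Coast, 1 November 2024, lies within the daylight-saving period (25 February – 4 November), so Orund Coast is on daylight time, UTC+09:30.
21:14 UTC + 9h30m = 06:44 local (rolling into the next day, 1 November 2024).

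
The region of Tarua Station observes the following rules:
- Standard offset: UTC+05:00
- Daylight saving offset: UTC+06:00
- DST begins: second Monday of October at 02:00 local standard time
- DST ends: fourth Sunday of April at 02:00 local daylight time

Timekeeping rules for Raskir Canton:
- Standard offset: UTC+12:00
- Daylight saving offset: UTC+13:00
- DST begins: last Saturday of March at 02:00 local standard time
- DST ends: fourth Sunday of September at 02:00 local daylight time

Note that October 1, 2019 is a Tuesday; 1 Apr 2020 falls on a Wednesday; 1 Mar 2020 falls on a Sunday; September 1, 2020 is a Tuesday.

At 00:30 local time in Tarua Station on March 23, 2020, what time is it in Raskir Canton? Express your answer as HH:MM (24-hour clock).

1 October 2019 is a Tuesday, so the first Monday is October 7 and the second is October 14.
1 April 2020 is a Wednesday, so the first Sunday is April 5 and the fourth is April 26.
Daylight saving runs 14 October 2019 – 26 April 2020; March 23, 2020 is inside that window, so Tarua Station is at UTC+06:00.
00:30 Tarua Station − 6h = 18:30 UTC (rolling into the previous day, 22 March 2020).
1 March 2020 is a Sunday, so Saturdays fall on 7, 14, 21, 28; the last is March 28.
1 September 2020 is a Tuesday, so the first Sunday is September 6 and the fourth is September 27.
At the standard offset (UTC+12:00), 18:30 UTC + 12h = 06:30 Raskir Canton standard time (rolling into the next day, 23 March 2020).
Daylight saving runs 28 March – 27 September; the standard-time date in Raskir Canton, March 23, 2020, is outside that window, so Raskir Canton is on standard time at UTC+12:00.
18:30 UTC + 12h = 06:30 Raskir Canton (rolling into the next day, 23 March 2020).

06:30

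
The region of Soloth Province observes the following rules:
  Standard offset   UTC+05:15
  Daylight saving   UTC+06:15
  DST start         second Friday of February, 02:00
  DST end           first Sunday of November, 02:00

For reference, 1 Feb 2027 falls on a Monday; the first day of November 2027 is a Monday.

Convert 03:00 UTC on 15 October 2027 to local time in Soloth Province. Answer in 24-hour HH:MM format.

09:15

1 February 2027 is a Monday, so the first Friday is February 5 and the second is February 12.
1 November 2027 is a Monday, so the first Sunday is November 7.
At the standard offset (UTC+05:15), 03:00 UTC + 5h15m = 08:15 Soloth Province standard time.
The standard-time date in Soloth Province, 15 October 2027, lies within the daylight-saving period (12 February – 7 November), so Soloth Province is on daylight time, UTC+06:15.
03:00 UTC + 6h15m = 09:15 local.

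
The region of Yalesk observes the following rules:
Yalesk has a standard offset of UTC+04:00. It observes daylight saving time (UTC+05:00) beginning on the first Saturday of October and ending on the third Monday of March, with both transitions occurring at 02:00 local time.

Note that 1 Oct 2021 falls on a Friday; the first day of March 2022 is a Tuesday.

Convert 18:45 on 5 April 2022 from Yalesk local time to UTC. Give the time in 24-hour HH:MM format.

14:45

1 October 2021 is a Friday, so the first Saturday is October 2.
1 March 2022 is a Tuesday, so the first Monday is March 7 and the third is March 21.
Daylight saving runs 2 October 2021 – 21 March 2022; 5 April 2022 is outside that window, so Yalesk is on standard time at UTC+04:00.
18:45 local − 4h = 14:45 UTC.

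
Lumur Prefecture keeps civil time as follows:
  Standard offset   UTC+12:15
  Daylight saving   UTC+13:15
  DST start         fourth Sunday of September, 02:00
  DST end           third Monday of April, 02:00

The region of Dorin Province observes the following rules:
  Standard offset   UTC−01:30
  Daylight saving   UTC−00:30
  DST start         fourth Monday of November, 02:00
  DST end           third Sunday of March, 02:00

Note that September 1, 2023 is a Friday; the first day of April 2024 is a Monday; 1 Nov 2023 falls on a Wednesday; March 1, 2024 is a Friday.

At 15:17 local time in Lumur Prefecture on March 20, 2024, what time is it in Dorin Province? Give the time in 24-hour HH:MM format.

1 September 2023 is a Friday, so the first Sunday is September 3 and the fourth is September 24.
1 April 2024 is a Monday, so the first Monday is April 1 and the third is April 15.
Daylight saving runs 24 September 2023 – 15 April 2024; March 20, 2024 is inside that window, so Lumur Prefecture is at UTC+13:15.
15:17 Lumur Prefecture − 13h15m = 02:02 UTC.
1 November 2023 is a Wednesday, so the first Monday is November 6 and the fourth is November 27.
1 March 2024 is a Friday, so the first Sunday is March 3 and the third is March 17.
At the standard offset (UTC−01:30), 02:02 UTC − 1h30m = 00:32 Dorin Province standard time.
Daylight saving runs 27 November 2023 – 17 March 2024; the standard-time date in Dorin Province, March 20, 2024, is outside that window, so Dorin Province is on standard time at UTC−01:30.
02:02 UTC − 1h30m = 00:32 Dorin Province.

00:32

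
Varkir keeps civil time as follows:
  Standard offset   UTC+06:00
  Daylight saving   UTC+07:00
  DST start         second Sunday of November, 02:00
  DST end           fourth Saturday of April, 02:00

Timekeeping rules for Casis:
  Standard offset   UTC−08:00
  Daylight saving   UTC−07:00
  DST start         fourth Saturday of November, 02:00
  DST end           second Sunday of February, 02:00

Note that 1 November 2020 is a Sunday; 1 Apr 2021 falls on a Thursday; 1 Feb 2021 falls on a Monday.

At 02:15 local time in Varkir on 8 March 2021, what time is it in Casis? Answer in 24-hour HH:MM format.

11:15

1 November 2020 is a Sunday, so the first Sunday is November 1 and the second is November 8.
1 April 2021 is a Thursday, so the first Saturday is April 3 and the fourth is April 24.
8 March 2021 lies within the daylight-saving period (8 November 2020 – 24 April 2021), so Varkir is on daylight time, UTC+07:00.
02:15 Varkir − 7h = 19:15 UTC (rolling into the previous day, 7 March 2021).
1 November 2020 is a Sunday, so the first Saturday is November 7 and the fourth is November 28.
1 February 2021 is a Monday, so the first Sunday is February 7 and the second is February 14.
At the standard offset (UTC−08:00), 19:15 UTC − 8h = 11:15 Casis standard time.
Daylight saving runs 28 November 2020 – 14 February 2021; the standard-time date in Casis, 7 March 2021, is outside that window, so Casis is on standard time at UTC−08:00.
19:15 UTC − 8h = 11:15 Casis.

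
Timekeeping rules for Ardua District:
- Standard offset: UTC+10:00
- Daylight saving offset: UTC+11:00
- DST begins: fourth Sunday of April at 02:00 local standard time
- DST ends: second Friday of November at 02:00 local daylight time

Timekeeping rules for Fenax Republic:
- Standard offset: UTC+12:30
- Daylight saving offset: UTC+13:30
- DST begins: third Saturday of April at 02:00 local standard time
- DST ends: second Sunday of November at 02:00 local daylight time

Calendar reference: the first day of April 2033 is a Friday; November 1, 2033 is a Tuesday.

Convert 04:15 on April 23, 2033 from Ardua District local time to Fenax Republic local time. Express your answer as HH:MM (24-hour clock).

07:45

1 April 2033 is a Friday, so the first Sunday is April 3 and the fourth is April 24.
1 November 2033 is a Tuesday, so the first Friday is November 4 and the second is November 11.
April 23, 2033 is outside the daylight-saving period (24 April – 11 November), so Ardua District is on standard time, UTC+10:00.
04:15 Ardua District − 10h = 18:15 UTC (rolling into the previous day, 22 April 2033).
1 April 2033 is a Friday, so the first Saturday is April 2 and the third is April 16.
1 November 2033 is a Tuesday, so the first Sunday is November 6 and the second is November 13.
At the standard offset (UTC+12:30), 18:15 UTC + 12h30m = 06:45 Fenax Republic standard time (rolling into the next day, 23 April 2033).
Daylight saving runs 16 April – 13 November; the standard-time date in Fenax Republic, April 23, 2033, is inside that window, so Fenax Republic is at UTC+13:30.
18:15 UTC + 13h30m = 07:45 Fenax Republic (rolling into the next day, 23 April 2033).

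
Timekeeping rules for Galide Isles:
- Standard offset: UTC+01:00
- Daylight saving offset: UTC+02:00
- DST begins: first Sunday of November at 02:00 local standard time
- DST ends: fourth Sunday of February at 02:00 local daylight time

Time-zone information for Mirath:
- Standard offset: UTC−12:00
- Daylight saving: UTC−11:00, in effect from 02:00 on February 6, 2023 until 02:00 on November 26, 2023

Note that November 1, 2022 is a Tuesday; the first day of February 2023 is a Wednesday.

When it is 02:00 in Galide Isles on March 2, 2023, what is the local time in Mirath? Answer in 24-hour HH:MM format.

1 November 2022 is a Tuesday, so the first Sunday is November 6.
1 February 2023 is a Wednesday, so the first Sunday is February 5 and the fourth is February 26.
March 2, 2023 does not fall between 6 November 2022 and 26 February 2023, so daylight saving is not in effect and Galide Isles is at UTC+01:00.
02:00 Galide Isles − 1h = 01:00 UTC.
At the standard offset (UTC−12:00), 01:00 UTC − 12h = 13:00 Mirath standard time (rolling into the previous day, 1 March 2023).
Daylight saving runs 6 February – 26 November; the standard-time date in Mirath, March 1, 2023, is inside that window, so Mirath is at UTC−11:00.
01:00 UTC − 11h = 14:00 Mirath (rolling into the previous day, 1 March 2023).

14:00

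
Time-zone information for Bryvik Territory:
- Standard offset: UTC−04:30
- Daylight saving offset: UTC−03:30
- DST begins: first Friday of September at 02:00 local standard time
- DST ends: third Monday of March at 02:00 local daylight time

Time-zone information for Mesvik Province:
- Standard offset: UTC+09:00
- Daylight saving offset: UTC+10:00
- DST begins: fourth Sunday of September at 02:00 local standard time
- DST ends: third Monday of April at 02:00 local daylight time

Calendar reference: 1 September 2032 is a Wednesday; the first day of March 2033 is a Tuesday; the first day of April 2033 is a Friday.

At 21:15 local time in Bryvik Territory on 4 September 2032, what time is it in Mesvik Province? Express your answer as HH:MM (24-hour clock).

1 September 2032 is a Wednesday, so the first Friday is September 3.
1 March 2033 is a Tuesday, so the first Monday is March 7 and the third is March 21.
Daylight saving runs 3 September 2032 – 21 March 2033; 4 September 2032 is inside that window, so Bryvik Territory is at UTC−03:30.
21:15 Bryvik Territory + 3h30m = 00:45 UTC (rolling into the next day, 5 September 2032).
1 September 2032 is a Wednesday, so the first Sunday is September 5 and the fourth is September 26.
1 April 2033 is a Friday, so the first Monday is April 4 and the third is April 18.
At the standard offset (UTC+09:00), 00:45 UTC + 9h = 09:45 Mesvik Province standard time.
The standard-time date in Mesvik Province, 5 September 2032, does not fall between 26 September 2032 and 18 April 2033, so daylight saving is not in effect and Mesvik Province is at UTC+09:00.
00:45 UTC + 9h = 09:45 Mesvik Province.

09:45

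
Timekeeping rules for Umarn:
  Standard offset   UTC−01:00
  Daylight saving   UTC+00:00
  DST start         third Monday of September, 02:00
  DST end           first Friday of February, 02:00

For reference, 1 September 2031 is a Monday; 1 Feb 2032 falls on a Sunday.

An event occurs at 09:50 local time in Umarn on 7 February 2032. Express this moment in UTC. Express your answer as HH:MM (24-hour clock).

1 September 2031 is a Monday, so the first Monday is September 1 and the third is September 15.
1 February 2032 is a Sunday, so the first Friday is February 6.
7 February 2032 does not fall between 15 September 2031 and 6 February 2032, so daylight saving is not in effect and Umarn is at UTC−01:00.
09:50 local + 1h = 10:50 UTC.

10:50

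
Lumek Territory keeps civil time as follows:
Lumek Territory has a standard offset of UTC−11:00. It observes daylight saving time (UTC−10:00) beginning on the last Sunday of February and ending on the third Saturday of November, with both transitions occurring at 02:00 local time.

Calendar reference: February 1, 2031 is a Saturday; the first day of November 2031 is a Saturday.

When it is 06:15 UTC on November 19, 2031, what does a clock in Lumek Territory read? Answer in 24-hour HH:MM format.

1 February 2031 is a Saturday, so Sundays fall on 2, 9, 16, 23; the last is February 23.
1 November 2031 is a Saturday, so the first Saturday is November 1 and the third is November 15.
At the standard offset (UTC−11:00), 06:15 UTC − 11h = 19:15 Lumek Territory standard time (rolling into the previous day, 18 November 2031).
Daylight saving runs 23 February – 15 November; the standard-time date in Lumek Territory, November 18, 2031, is outside that window, so Lumek Territory is on standard time at UTC−11:00.
06:15 UTC − 11h = 19:15 local (rolling into the previous day, 18 November 2031).

19:15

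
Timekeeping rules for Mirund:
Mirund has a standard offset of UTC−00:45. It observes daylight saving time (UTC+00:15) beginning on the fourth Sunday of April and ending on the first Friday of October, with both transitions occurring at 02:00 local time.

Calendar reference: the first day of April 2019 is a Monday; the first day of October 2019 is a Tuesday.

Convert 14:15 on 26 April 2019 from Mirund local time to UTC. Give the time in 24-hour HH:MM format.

1 April 2019 is a Monday, so the first Sunday is April 7 and the fourth is April 28.
1 October 2019 is a Tuesday, so the first Friday is October 4.
26 April 2019 is outside the daylight-saving period (28 April – 4 October), so Mirund is on standard time, UTC−00:45.
14:15 local + 0h45m = 15:00 UTC.

15:00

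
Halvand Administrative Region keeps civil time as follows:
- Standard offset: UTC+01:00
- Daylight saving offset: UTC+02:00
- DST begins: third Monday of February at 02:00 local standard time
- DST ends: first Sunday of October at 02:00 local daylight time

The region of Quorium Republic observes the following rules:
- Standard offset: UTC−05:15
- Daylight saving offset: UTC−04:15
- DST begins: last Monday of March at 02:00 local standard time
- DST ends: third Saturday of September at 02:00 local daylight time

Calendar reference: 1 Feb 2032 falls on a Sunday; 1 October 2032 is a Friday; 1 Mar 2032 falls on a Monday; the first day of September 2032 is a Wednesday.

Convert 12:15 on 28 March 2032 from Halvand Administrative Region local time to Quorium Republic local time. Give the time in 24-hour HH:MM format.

05:00

1 February 2032 is a Sunday, so the first Monday is February 2 and the third is February 16.
1 October 2032 is a Friday, so the first Sunday is October 3.
28 March 2032 falls between 16 February and 3 October, so daylight saving is in effect and Halvand Administrative Region is at UTC+02:00.
12:15 Halvand Administrative Region − 2h = 10:15 UTC.
1 March 2032 is a Monday, so Mondays fall on 1, 8, 15, 22, 29; the last is March 29.
1 September 2032 is a Wednesday, so the first Saturday is September 4 and the third is September 18.
At the standard offset (UTC−05:15), 10:15 UTC − 5h15m = 05:00 Quorium Republic standard time.
The standard-time date in Quorium Republic, 28 March 2032, does not fall between 29 March and 18 September, so daylight saving is not in effect and Quorium Republic is at UTC−05:15.
10:15 UTC − 5h15m = 05:00 Quorium Republic.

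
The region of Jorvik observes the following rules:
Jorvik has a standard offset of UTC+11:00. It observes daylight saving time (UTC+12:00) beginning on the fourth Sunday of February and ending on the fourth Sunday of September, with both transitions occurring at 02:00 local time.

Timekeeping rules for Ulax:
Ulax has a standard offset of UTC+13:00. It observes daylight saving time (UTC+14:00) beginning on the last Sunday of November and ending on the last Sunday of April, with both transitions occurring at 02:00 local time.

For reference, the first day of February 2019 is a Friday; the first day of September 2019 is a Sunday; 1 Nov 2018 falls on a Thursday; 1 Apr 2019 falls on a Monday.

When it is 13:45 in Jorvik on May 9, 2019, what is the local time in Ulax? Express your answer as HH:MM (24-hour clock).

1 February 2019 is a Friday, so the first Sunday is February 3 and the fourth is February 24.
1 September 2019 is a Sunday, so the first Sunday is September 1 and the fourth is September 22.
Daylight saving runs 24 February – 22 September; May 9, 2019 is inside that window, so Jorvik is at UTC+12:00.
13:45 Jorvik − 12h = 01:45 UTC.
1 November 2018 is a Thursday, so Sundays fall on 4, 11, 18, 25; the last is November 25.
1 April 2019 is a Monday, so Sundays fall on 7, 14, 21, 28; the last is April 28.
At the standard offset (UTC+13:00), 01:45 UTC + 13h = 14:45 Ulax standard time.
The standard-time date in Ulax, May 9, 2019, does not fall between 25 November 2018 and 28 April 2019, so daylight saving is not in effect and Ulax is at UTC+13:00.
01:45 UTC + 13h = 14:45 Ulax.

14:45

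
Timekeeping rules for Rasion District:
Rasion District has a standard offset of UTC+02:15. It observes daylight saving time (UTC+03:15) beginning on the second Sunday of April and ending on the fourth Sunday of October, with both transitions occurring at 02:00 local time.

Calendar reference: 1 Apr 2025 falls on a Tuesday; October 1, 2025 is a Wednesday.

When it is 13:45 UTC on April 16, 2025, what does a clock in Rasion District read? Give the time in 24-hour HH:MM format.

1 April 2025 is a Tuesday, so the first Sunday is April 6 and the second is April 13.
1 October 2025 is a Wednesday, so the first Sunday is October 5 and the fourth is October 26.
At the standard offset (UTC+02:15), 13:45 UTC + 2h15m = 16:00 Rasion District standard time.
The standard-time date in Rasion District, April 16, 2025, lies within the daylight-saving period (13 April – 26 October), so Rasion District is on daylight time, UTC+03:15.
13:45 UTC + 3h15m = 17:00 local.

17:00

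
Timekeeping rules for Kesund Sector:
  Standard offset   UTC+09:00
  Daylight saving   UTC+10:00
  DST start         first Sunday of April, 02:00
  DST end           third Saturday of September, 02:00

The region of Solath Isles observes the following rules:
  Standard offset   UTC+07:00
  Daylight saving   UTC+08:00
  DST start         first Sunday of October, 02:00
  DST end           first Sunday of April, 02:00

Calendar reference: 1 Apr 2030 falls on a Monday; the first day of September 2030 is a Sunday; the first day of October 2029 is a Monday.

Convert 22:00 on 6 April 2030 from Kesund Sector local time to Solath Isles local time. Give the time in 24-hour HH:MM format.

1 April 2030 is a Monday, so the first Sunday is April 7.
1 September 2030 is a Sunday, so the first Saturday is September 7 and the third is September 21.
6 April 2030 is outside the daylight-saving period (7 April – 21 September), so Kesund Sector is on standard time, UTC+09:00.
22:00 Kesund Sector − 9h = 13:00 UTC.
1 October 2029 is a Monday, so the first Sunday is October 7.
1 April 2030 is a Monday, so the first Sunday is April 7.
At the standard offset (UTC+07:00), 13:00 UTC + 7h = 20:00 Solath Isles standard time.
The standard-time date in Solath Isles, 6 April 2030, falls between 7 October 2029 and 7 April 2030, so daylight saving is in effect and Solath Isles is at UTC+08:00.
13:00 UTC + 8h = 21:00 Solath Isles.

21:00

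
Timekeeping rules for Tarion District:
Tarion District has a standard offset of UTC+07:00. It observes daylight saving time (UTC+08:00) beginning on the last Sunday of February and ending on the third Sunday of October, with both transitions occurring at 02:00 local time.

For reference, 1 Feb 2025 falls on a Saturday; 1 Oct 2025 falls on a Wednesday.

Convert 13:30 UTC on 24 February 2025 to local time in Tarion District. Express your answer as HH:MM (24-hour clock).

21:30

1 February 2025 is a Saturday, so Sundays fall on 2, 9, 16, 23; the last is February 23.
1 October 2025 is a Wednesday, so the first Sunday is October 5 and the third is October 19.
At the standard offset (UTC+07:00), 13:30 UTC + 7h = 20:30 Tarion District standard time.
The standard-time date in Tarion District, 24 February 2025, lies within the daylight-saving period (23 February – 19 October), so Tarion District is on daylight time, UTC+08:00.
13:30 UTC + 8h = 21:30 local.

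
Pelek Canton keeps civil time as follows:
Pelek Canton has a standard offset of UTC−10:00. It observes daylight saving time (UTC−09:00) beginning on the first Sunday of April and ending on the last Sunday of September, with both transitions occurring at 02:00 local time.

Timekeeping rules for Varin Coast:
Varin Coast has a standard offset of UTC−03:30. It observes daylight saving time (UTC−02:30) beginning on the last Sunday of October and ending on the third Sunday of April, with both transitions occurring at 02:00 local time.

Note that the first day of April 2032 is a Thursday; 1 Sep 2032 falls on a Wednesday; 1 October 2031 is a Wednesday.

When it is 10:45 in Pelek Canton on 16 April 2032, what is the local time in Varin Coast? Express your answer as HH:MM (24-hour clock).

1 April 2032 is a Thursday, so the first Sunday is April 4.
1 September 2032 is a Wednesday, so Sundays fall on 5, 12, 19, 26; the last is September 26.
16 April 2032 lies within the daylight-saving period (4 April – 26 September), so Pelek Canton is on daylight time, UTC−09:00.
10:45 Pelek Canton + 9h = 19:45 UTC.
1 October 2031 is a Wednesday, so Sundays fall on 5, 12, 19, 26; the last is October 26.
1 April 2032 is a Thursday, so the first Sunday is April 4 and the third is April 18.
At the standard offset (UTC−03:30), 19:45 UTC − 3h30m = 16:15 Varin Coast standard time.
The standard-time date in Varin Coast, 16 April 2032, falls between 26 October 2031 and 18 April 2032, so daylight saving is in effect and Varin Coast is at UTC−02:30.
19:45 UTC − 2h30m = 17:15 Varin Coast.

17:15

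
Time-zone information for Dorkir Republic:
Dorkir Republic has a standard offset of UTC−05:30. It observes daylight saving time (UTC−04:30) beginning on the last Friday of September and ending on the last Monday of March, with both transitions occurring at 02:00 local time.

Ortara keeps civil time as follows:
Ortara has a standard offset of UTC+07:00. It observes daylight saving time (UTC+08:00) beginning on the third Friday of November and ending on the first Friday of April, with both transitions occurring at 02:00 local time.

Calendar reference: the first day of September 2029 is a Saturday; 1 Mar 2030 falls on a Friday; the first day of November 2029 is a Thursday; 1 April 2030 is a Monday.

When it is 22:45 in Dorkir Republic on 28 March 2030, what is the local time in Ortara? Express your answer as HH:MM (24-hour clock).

1 September 2029 is a Saturday, so Fridays fall on 7, 14, 21, 28; the last is September 28.
1 March 2030 is a Friday, so Mondays fall on 4, 11, 18, 25; the last is March 25.
Daylight saving runs 28 September 2029 – 25 March 2030; 28 March 2030 is outside that window, so Dorkir Republic is on standard time at UTC−05:30.
22:45 Dorkir Republic + 5h30m = 04:15 UTC (rolling into the next day, 29 March 2030).
1 November 2029 is a Thursday, so the first Friday is November 2 and the third is November 16.
1 April 2030 is a Monday, so the first Friday is April 5.
At the standard offset (UTC+07:00), 04:15 UTC + 7h = 11:15 Ortara standard time.
The standard-time date in Ortara, 29 March 2030, lies within the daylight-saving period (16 November 2029 – 5 April 2030), so Ortara is on daylight time, UTC+08:00.
04:15 UTC + 8h = 12:15 Ortara.

12:15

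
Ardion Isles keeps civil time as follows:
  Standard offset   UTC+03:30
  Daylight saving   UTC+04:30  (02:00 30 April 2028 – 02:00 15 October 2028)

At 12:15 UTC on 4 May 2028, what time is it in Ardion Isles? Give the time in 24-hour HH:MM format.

At the standard offset (UTC+03:30), 12:15 UTC + 3h30m = 15:45 Ardion Isles standard time.
Daylight saving runs 30 April – 15 October; the standard-time date in Ardion Isles, 4 May 2028, is inside that window, so Ardion Isles is at UTC+04:30.
12:15 UTC + 4h30m = 16:45 local.

16:45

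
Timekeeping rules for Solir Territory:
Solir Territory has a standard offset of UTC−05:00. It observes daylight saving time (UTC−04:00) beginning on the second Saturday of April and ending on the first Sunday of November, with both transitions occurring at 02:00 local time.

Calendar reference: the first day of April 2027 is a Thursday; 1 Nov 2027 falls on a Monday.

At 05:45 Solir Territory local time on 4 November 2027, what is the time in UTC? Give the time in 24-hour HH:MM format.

1 April 2027 is a Thursday, so the first Saturday is April 3 and the second is April 10.
1 November 2027 is a Monday, so the first Sunday is November 7.
4 November 2027 lies within the daylight-saving period (10 April – 7 November), so Solir Territory is on daylight time, UTC−04:00.
05:45 local + 4h = 09:45 UTC.

09:45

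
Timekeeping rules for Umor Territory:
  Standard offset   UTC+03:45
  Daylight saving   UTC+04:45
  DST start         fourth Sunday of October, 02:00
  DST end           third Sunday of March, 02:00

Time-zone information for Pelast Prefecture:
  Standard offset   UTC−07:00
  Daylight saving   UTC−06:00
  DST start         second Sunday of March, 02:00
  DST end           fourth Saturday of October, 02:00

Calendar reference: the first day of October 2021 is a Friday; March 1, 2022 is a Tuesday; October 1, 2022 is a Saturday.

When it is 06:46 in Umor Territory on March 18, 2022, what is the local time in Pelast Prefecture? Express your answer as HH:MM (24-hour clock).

1 October 2021 is a Friday, so the first Sunday is October 3 and the fourth is October 24.
1 March 2022 is a Tuesday, so the first Sunday is March 6 and the third is March 20.
March 18, 2022 falls between 24 October 2021 and 20 March 2022, so daylight saving is in effect and Umor Territory is at UTC+04:45.
06:46 Umor Territory − 4h45m = 02:01 UTC.
1 March 2022 is a Tuesday, so the first Sunday is March 6 and the second is March 13.
1 October 2022 is a Saturday, so the first Saturday is October 1 and the fourth is October 22.
At the standard offset (UTC−07:00), 02:01 UTC − 7h = 19:01 Pelast Prefecture standard time (rolling into the previous day, 17 March 2022).
The standard-time date in Pelast Prefecture, March 17, 2022, lies within the daylight-saving period (13 March – 22 October), so Pelast Prefecture is on daylight time, UTC−06:00.
02:01 UTC − 6h = 20:01 Pelast Prefecture (rolling into the previous day, 17 March 2022).

20:01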